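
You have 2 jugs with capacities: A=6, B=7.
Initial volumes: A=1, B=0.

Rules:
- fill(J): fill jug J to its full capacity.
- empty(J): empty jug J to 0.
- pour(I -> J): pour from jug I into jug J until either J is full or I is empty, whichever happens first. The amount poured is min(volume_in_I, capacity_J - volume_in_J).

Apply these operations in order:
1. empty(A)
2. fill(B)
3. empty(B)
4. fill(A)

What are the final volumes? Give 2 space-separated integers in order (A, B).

Step 1: empty(A) -> (A=0 B=0)
Step 2: fill(B) -> (A=0 B=7)
Step 3: empty(B) -> (A=0 B=0)
Step 4: fill(A) -> (A=6 B=0)

Answer: 6 0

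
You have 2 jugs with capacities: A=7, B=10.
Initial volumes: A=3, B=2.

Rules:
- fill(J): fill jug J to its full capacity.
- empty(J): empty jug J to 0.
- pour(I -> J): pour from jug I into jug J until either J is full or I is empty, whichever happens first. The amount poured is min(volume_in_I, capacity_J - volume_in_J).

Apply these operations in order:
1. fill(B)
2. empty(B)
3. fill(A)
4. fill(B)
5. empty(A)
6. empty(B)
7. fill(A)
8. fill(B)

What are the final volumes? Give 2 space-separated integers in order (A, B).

Answer: 7 10

Derivation:
Step 1: fill(B) -> (A=3 B=10)
Step 2: empty(B) -> (A=3 B=0)
Step 3: fill(A) -> (A=7 B=0)
Step 4: fill(B) -> (A=7 B=10)
Step 5: empty(A) -> (A=0 B=10)
Step 6: empty(B) -> (A=0 B=0)
Step 7: fill(A) -> (A=7 B=0)
Step 8: fill(B) -> (A=7 B=10)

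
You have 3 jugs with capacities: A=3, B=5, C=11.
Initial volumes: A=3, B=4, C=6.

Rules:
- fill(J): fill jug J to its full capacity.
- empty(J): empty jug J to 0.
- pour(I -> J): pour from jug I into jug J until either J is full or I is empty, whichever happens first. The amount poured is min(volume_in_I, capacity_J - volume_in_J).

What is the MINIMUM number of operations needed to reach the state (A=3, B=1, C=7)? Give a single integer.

Answer: 7

Derivation:
BFS from (A=3, B=4, C=6). One shortest path:
  1. pour(A -> C) -> (A=0 B=4 C=9)
  2. fill(A) -> (A=3 B=4 C=9)
  3. pour(A -> C) -> (A=1 B=4 C=11)
  4. pour(C -> B) -> (A=1 B=5 C=10)
  5. empty(B) -> (A=1 B=0 C=10)
  6. pour(A -> B) -> (A=0 B=1 C=10)
  7. pour(C -> A) -> (A=3 B=1 C=7)
Reached target in 7 moves.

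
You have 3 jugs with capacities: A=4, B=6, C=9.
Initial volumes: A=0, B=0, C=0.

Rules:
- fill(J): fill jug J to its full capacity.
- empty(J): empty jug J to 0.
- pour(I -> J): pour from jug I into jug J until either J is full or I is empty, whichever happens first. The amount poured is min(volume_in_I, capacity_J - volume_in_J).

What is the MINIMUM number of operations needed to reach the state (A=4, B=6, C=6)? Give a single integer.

Answer: 4

Derivation:
BFS from (A=0, B=0, C=0). One shortest path:
  1. fill(A) -> (A=4 B=0 C=0)
  2. fill(B) -> (A=4 B=6 C=0)
  3. pour(B -> C) -> (A=4 B=0 C=6)
  4. fill(B) -> (A=4 B=6 C=6)
Reached target in 4 moves.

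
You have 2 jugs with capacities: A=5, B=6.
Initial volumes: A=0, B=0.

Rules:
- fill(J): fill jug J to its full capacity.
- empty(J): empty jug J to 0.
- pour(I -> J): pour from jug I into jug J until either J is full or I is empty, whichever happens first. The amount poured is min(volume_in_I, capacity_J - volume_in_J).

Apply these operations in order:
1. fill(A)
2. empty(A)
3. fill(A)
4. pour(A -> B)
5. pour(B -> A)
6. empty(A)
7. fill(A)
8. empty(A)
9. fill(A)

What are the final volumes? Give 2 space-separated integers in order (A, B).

Step 1: fill(A) -> (A=5 B=0)
Step 2: empty(A) -> (A=0 B=0)
Step 3: fill(A) -> (A=5 B=0)
Step 4: pour(A -> B) -> (A=0 B=5)
Step 5: pour(B -> A) -> (A=5 B=0)
Step 6: empty(A) -> (A=0 B=0)
Step 7: fill(A) -> (A=5 B=0)
Step 8: empty(A) -> (A=0 B=0)
Step 9: fill(A) -> (A=5 B=0)

Answer: 5 0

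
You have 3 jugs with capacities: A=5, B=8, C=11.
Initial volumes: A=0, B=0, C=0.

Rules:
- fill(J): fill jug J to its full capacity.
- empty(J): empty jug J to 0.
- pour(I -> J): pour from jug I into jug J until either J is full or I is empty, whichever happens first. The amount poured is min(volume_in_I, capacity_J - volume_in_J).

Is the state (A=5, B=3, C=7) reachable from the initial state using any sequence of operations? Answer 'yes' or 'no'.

Answer: yes

Derivation:
BFS from (A=0, B=0, C=0):
  1. fill(A) -> (A=5 B=0 C=0)
  2. pour(A -> B) -> (A=0 B=5 C=0)
  3. fill(A) -> (A=5 B=5 C=0)
  4. pour(A -> B) -> (A=2 B=8 C=0)
  5. pour(A -> C) -> (A=0 B=8 C=2)
  6. fill(A) -> (A=5 B=8 C=2)
  7. pour(A -> C) -> (A=0 B=8 C=7)
  8. pour(B -> A) -> (A=5 B=3 C=7)
Target reached → yes.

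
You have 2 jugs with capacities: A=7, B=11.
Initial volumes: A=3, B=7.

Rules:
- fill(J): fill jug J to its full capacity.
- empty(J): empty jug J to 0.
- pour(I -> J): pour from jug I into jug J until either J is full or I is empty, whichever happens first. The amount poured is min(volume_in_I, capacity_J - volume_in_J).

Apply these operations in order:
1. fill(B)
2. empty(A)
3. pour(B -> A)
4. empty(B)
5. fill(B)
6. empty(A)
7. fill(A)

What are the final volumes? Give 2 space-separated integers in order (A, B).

Step 1: fill(B) -> (A=3 B=11)
Step 2: empty(A) -> (A=0 B=11)
Step 3: pour(B -> A) -> (A=7 B=4)
Step 4: empty(B) -> (A=7 B=0)
Step 5: fill(B) -> (A=7 B=11)
Step 6: empty(A) -> (A=0 B=11)
Step 7: fill(A) -> (A=7 B=11)

Answer: 7 11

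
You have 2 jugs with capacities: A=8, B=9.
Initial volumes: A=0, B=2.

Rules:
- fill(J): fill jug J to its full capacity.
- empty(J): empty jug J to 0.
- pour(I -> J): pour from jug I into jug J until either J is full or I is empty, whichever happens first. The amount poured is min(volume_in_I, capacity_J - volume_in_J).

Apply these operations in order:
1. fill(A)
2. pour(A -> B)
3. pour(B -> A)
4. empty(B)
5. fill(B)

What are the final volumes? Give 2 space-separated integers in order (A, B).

Answer: 8 9

Derivation:
Step 1: fill(A) -> (A=8 B=2)
Step 2: pour(A -> B) -> (A=1 B=9)
Step 3: pour(B -> A) -> (A=8 B=2)
Step 4: empty(B) -> (A=8 B=0)
Step 5: fill(B) -> (A=8 B=9)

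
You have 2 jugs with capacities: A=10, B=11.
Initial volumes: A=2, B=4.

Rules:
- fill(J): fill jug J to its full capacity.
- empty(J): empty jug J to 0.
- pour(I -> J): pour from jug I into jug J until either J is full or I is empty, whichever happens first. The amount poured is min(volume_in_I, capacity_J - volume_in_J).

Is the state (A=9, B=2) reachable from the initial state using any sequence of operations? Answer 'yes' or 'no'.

Answer: no

Derivation:
BFS explored all 43 reachable states.
Reachable set includes: (0,0), (0,1), (0,2), (0,3), (0,4), (0,5), (0,6), (0,7), (0,8), (0,9), (0,10), (0,11) ...
Target (A=9, B=2) not in reachable set → no.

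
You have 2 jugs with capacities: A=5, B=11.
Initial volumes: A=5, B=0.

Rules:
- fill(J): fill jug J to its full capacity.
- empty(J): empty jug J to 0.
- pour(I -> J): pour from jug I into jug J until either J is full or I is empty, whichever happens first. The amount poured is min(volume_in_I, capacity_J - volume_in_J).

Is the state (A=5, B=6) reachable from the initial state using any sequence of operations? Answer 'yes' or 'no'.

Answer: yes

Derivation:
BFS from (A=5, B=0):
  1. empty(A) -> (A=0 B=0)
  2. fill(B) -> (A=0 B=11)
  3. pour(B -> A) -> (A=5 B=6)
Target reached → yes.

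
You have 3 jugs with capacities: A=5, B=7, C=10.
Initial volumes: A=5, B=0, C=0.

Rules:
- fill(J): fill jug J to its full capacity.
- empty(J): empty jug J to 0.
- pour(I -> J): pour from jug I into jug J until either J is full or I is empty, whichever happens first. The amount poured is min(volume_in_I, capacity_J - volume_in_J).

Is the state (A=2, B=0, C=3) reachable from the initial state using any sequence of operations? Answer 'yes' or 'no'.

BFS from (A=5, B=0, C=0):
  1. fill(B) -> (A=5 B=7 C=0)
  2. pour(B -> C) -> (A=5 B=0 C=7)
  3. pour(A -> C) -> (A=2 B=0 C=10)
  4. pour(C -> B) -> (A=2 B=7 C=3)
  5. empty(B) -> (A=2 B=0 C=3)
Target reached → yes.

Answer: yes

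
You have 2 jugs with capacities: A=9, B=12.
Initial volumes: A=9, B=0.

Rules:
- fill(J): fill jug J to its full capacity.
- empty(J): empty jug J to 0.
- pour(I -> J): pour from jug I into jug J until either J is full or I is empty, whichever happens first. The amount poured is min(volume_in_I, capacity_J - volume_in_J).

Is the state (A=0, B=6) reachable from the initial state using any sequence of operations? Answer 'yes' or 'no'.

Answer: yes

Derivation:
BFS from (A=9, B=0):
  1. pour(A -> B) -> (A=0 B=9)
  2. fill(A) -> (A=9 B=9)
  3. pour(A -> B) -> (A=6 B=12)
  4. empty(B) -> (A=6 B=0)
  5. pour(A -> B) -> (A=0 B=6)
Target reached → yes.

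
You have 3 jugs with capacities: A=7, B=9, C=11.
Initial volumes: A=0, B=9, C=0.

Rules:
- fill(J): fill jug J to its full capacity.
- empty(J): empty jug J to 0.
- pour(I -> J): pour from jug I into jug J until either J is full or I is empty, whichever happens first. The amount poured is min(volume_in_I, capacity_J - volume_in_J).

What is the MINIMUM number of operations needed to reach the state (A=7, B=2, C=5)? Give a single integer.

Answer: 7

Derivation:
BFS from (A=0, B=9, C=0). One shortest path:
  1. fill(A) -> (A=7 B=9 C=0)
  2. empty(B) -> (A=7 B=0 C=0)
  3. pour(A -> B) -> (A=0 B=7 C=0)
  4. fill(A) -> (A=7 B=7 C=0)
  5. pour(A -> B) -> (A=5 B=9 C=0)
  6. pour(A -> C) -> (A=0 B=9 C=5)
  7. pour(B -> A) -> (A=7 B=2 C=5)
Reached target in 7 moves.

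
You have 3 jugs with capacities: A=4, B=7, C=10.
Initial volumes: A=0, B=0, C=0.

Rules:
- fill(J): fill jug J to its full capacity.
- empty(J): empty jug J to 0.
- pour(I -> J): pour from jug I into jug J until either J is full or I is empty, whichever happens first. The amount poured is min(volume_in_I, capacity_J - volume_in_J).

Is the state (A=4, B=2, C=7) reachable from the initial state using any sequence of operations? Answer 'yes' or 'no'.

Answer: yes

Derivation:
BFS from (A=0, B=0, C=0):
  1. fill(C) -> (A=0 B=0 C=10)
  2. pour(C -> B) -> (A=0 B=7 C=3)
  3. pour(C -> A) -> (A=3 B=7 C=0)
  4. pour(B -> C) -> (A=3 B=0 C=7)
  5. fill(B) -> (A=3 B=7 C=7)
  6. pour(B -> A) -> (A=4 B=6 C=7)
  7. empty(A) -> (A=0 B=6 C=7)
  8. pour(B -> A) -> (A=4 B=2 C=7)
Target reached → yes.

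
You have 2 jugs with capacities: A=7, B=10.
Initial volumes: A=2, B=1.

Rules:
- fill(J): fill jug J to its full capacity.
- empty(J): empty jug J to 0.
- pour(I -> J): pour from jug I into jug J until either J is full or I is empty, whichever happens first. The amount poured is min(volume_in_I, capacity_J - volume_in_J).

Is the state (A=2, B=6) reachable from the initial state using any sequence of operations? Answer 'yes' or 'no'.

Answer: no

Derivation:
BFS explored all 35 reachable states.
Reachable set includes: (0,0), (0,1), (0,2), (0,3), (0,4), (0,5), (0,6), (0,7), (0,8), (0,9), (0,10), (1,0) ...
Target (A=2, B=6) not in reachable set → no.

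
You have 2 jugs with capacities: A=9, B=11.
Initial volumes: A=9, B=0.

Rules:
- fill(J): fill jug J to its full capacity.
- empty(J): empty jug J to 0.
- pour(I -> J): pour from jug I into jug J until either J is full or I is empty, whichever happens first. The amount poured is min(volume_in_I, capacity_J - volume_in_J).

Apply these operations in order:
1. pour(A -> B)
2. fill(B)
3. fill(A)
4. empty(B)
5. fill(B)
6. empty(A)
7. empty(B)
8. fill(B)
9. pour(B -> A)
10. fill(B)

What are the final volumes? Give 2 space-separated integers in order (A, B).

Answer: 9 11

Derivation:
Step 1: pour(A -> B) -> (A=0 B=9)
Step 2: fill(B) -> (A=0 B=11)
Step 3: fill(A) -> (A=9 B=11)
Step 4: empty(B) -> (A=9 B=0)
Step 5: fill(B) -> (A=9 B=11)
Step 6: empty(A) -> (A=0 B=11)
Step 7: empty(B) -> (A=0 B=0)
Step 8: fill(B) -> (A=0 B=11)
Step 9: pour(B -> A) -> (A=9 B=2)
Step 10: fill(B) -> (A=9 B=11)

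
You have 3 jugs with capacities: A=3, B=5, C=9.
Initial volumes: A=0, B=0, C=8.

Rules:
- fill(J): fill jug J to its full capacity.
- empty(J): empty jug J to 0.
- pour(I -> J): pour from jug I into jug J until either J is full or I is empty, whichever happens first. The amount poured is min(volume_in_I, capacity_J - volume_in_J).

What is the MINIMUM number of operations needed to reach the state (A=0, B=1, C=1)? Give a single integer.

BFS from (A=0, B=0, C=8). One shortest path:
  1. fill(A) -> (A=3 B=0 C=8)
  2. pour(A -> B) -> (A=0 B=3 C=8)
  3. pour(C -> A) -> (A=3 B=3 C=5)
  4. pour(A -> B) -> (A=1 B=5 C=5)
  5. pour(B -> C) -> (A=1 B=1 C=9)
  6. empty(C) -> (A=1 B=1 C=0)
  7. pour(A -> C) -> (A=0 B=1 C=1)
Reached target in 7 moves.

Answer: 7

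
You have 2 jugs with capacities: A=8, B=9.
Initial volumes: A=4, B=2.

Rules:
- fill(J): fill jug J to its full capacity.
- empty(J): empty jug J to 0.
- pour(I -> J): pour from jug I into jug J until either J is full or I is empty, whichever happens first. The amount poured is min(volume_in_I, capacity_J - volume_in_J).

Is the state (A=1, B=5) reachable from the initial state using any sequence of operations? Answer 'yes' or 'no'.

Answer: no

Derivation:
BFS explored all 35 reachable states.
Reachable set includes: (0,0), (0,1), (0,2), (0,3), (0,4), (0,5), (0,6), (0,7), (0,8), (0,9), (1,0), (1,9) ...
Target (A=1, B=5) not in reachable set → no.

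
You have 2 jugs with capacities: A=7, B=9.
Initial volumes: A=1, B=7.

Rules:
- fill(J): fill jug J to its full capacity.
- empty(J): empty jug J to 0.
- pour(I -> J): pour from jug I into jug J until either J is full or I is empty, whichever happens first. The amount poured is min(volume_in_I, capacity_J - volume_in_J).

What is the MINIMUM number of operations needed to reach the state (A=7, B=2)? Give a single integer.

Answer: 3

Derivation:
BFS from (A=1, B=7). One shortest path:
  1. empty(A) -> (A=0 B=7)
  2. fill(B) -> (A=0 B=9)
  3. pour(B -> A) -> (A=7 B=2)
Reached target in 3 moves.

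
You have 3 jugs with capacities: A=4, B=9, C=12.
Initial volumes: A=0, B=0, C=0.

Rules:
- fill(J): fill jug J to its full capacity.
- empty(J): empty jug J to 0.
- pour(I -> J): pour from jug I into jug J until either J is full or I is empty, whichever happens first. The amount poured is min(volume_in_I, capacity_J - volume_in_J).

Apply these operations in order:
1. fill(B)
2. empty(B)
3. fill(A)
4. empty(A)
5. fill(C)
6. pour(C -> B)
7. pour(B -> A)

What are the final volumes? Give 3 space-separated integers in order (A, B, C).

Step 1: fill(B) -> (A=0 B=9 C=0)
Step 2: empty(B) -> (A=0 B=0 C=0)
Step 3: fill(A) -> (A=4 B=0 C=0)
Step 4: empty(A) -> (A=0 B=0 C=0)
Step 5: fill(C) -> (A=0 B=0 C=12)
Step 6: pour(C -> B) -> (A=0 B=9 C=3)
Step 7: pour(B -> A) -> (A=4 B=5 C=3)

Answer: 4 5 3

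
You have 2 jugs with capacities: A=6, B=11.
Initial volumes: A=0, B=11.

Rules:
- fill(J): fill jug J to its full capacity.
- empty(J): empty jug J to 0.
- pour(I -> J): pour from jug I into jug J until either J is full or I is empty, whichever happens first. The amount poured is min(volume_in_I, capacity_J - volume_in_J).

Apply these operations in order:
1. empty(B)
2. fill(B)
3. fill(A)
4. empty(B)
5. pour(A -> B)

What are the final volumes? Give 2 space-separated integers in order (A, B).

Answer: 0 6

Derivation:
Step 1: empty(B) -> (A=0 B=0)
Step 2: fill(B) -> (A=0 B=11)
Step 3: fill(A) -> (A=6 B=11)
Step 4: empty(B) -> (A=6 B=0)
Step 5: pour(A -> B) -> (A=0 B=6)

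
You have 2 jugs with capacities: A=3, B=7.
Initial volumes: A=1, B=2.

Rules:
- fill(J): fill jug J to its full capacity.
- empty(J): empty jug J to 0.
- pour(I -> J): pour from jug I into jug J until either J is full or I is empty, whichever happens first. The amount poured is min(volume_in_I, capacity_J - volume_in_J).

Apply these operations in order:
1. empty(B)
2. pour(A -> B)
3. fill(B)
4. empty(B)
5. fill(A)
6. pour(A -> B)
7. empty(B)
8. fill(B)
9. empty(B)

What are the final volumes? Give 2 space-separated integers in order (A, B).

Step 1: empty(B) -> (A=1 B=0)
Step 2: pour(A -> B) -> (A=0 B=1)
Step 3: fill(B) -> (A=0 B=7)
Step 4: empty(B) -> (A=0 B=0)
Step 5: fill(A) -> (A=3 B=0)
Step 6: pour(A -> B) -> (A=0 B=3)
Step 7: empty(B) -> (A=0 B=0)
Step 8: fill(B) -> (A=0 B=7)
Step 9: empty(B) -> (A=0 B=0)

Answer: 0 0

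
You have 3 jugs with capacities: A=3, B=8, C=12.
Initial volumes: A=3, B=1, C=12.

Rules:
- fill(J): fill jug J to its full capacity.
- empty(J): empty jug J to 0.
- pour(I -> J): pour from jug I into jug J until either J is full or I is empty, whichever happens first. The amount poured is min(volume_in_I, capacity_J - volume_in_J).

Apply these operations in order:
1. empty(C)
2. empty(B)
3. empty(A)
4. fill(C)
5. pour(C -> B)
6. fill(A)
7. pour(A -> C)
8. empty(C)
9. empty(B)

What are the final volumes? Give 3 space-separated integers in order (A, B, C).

Answer: 0 0 0

Derivation:
Step 1: empty(C) -> (A=3 B=1 C=0)
Step 2: empty(B) -> (A=3 B=0 C=0)
Step 3: empty(A) -> (A=0 B=0 C=0)
Step 4: fill(C) -> (A=0 B=0 C=12)
Step 5: pour(C -> B) -> (A=0 B=8 C=4)
Step 6: fill(A) -> (A=3 B=8 C=4)
Step 7: pour(A -> C) -> (A=0 B=8 C=7)
Step 8: empty(C) -> (A=0 B=8 C=0)
Step 9: empty(B) -> (A=0 B=0 C=0)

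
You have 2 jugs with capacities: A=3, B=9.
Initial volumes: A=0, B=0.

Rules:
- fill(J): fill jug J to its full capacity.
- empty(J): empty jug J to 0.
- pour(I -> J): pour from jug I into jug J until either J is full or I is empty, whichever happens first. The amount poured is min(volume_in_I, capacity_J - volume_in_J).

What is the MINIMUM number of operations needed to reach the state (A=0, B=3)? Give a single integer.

Answer: 2

Derivation:
BFS from (A=0, B=0). One shortest path:
  1. fill(A) -> (A=3 B=0)
  2. pour(A -> B) -> (A=0 B=3)
Reached target in 2 moves.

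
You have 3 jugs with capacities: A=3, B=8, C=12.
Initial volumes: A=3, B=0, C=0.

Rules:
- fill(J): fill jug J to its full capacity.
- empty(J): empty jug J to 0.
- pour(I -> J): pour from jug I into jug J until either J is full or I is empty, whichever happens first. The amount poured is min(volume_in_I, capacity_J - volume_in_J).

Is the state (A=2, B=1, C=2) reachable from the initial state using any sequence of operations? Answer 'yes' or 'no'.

BFS explored all 314 reachable states.
Reachable set includes: (0,0,0), (0,0,1), (0,0,2), (0,0,3), (0,0,4), (0,0,5), (0,0,6), (0,0,7), (0,0,8), (0,0,9), (0,0,10), (0,0,11) ...
Target (A=2, B=1, C=2) not in reachable set → no.

Answer: no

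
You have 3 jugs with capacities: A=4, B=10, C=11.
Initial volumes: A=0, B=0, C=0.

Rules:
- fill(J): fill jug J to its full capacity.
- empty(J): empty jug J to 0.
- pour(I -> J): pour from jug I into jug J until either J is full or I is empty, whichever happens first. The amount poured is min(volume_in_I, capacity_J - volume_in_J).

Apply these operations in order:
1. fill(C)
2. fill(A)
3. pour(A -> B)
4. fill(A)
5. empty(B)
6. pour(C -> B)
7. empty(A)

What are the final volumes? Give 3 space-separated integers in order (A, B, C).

Answer: 0 10 1

Derivation:
Step 1: fill(C) -> (A=0 B=0 C=11)
Step 2: fill(A) -> (A=4 B=0 C=11)
Step 3: pour(A -> B) -> (A=0 B=4 C=11)
Step 4: fill(A) -> (A=4 B=4 C=11)
Step 5: empty(B) -> (A=4 B=0 C=11)
Step 6: pour(C -> B) -> (A=4 B=10 C=1)
Step 7: empty(A) -> (A=0 B=10 C=1)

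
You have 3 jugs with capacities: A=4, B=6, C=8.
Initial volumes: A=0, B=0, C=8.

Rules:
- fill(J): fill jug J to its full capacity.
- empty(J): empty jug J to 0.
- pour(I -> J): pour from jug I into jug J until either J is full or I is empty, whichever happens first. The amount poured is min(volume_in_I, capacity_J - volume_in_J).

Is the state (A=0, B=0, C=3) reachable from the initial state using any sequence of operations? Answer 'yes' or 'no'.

BFS explored all 54 reachable states.
Reachable set includes: (0,0,0), (0,0,2), (0,0,4), (0,0,6), (0,0,8), (0,2,0), (0,2,2), (0,2,4), (0,2,6), (0,2,8), (0,4,0), (0,4,2) ...
Target (A=0, B=0, C=3) not in reachable set → no.

Answer: no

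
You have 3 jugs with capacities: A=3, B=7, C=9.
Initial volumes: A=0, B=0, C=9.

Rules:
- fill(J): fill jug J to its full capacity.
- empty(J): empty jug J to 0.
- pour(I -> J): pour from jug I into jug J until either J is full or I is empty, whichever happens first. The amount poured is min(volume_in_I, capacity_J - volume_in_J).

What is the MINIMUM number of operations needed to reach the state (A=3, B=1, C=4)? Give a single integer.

Answer: 8

Derivation:
BFS from (A=0, B=0, C=9). One shortest path:
  1. pour(C -> B) -> (A=0 B=7 C=2)
  2. empty(B) -> (A=0 B=0 C=2)
  3. pour(C -> B) -> (A=0 B=2 C=0)
  4. fill(C) -> (A=0 B=2 C=9)
  5. pour(C -> B) -> (A=0 B=7 C=4)
  6. pour(B -> A) -> (A=3 B=4 C=4)
  7. empty(A) -> (A=0 B=4 C=4)
  8. pour(B -> A) -> (A=3 B=1 C=4)
Reached target in 8 moves.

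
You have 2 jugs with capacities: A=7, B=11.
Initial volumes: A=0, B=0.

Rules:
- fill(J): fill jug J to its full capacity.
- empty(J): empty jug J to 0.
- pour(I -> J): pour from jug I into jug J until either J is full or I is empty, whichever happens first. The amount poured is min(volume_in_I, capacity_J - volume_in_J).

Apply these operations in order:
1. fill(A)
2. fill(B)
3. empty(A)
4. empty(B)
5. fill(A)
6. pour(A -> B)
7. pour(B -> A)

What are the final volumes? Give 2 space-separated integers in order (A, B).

Step 1: fill(A) -> (A=7 B=0)
Step 2: fill(B) -> (A=7 B=11)
Step 3: empty(A) -> (A=0 B=11)
Step 4: empty(B) -> (A=0 B=0)
Step 5: fill(A) -> (A=7 B=0)
Step 6: pour(A -> B) -> (A=0 B=7)
Step 7: pour(B -> A) -> (A=7 B=0)

Answer: 7 0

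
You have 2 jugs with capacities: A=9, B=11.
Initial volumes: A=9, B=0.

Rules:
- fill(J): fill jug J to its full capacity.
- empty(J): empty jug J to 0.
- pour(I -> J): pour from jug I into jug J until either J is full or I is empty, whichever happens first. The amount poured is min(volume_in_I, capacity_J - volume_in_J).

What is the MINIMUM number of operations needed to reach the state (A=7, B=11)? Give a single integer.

BFS from (A=9, B=0). One shortest path:
  1. pour(A -> B) -> (A=0 B=9)
  2. fill(A) -> (A=9 B=9)
  3. pour(A -> B) -> (A=7 B=11)
Reached target in 3 moves.

Answer: 3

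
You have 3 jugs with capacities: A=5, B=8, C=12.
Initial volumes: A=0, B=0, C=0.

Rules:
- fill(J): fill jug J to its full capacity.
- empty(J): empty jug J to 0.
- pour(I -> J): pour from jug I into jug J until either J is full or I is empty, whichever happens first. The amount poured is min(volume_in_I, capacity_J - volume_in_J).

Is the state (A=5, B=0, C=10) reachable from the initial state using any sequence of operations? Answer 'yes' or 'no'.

Answer: yes

Derivation:
BFS from (A=0, B=0, C=0):
  1. fill(A) -> (A=5 B=0 C=0)
  2. pour(A -> C) -> (A=0 B=0 C=5)
  3. fill(A) -> (A=5 B=0 C=5)
  4. pour(A -> C) -> (A=0 B=0 C=10)
  5. fill(A) -> (A=5 B=0 C=10)
Target reached → yes.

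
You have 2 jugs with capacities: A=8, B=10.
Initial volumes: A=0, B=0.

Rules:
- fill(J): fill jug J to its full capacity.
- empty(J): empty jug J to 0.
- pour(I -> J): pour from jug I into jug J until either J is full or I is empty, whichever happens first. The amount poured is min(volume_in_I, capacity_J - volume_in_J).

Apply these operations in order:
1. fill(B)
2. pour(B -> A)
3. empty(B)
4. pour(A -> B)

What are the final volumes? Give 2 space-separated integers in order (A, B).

Answer: 0 8

Derivation:
Step 1: fill(B) -> (A=0 B=10)
Step 2: pour(B -> A) -> (A=8 B=2)
Step 3: empty(B) -> (A=8 B=0)
Step 4: pour(A -> B) -> (A=0 B=8)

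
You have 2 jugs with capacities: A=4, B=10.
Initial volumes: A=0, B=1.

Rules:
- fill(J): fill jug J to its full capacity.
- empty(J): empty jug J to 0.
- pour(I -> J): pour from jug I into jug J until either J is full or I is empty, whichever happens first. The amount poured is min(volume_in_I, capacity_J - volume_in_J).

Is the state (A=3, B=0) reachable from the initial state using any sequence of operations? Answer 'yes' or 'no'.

BFS from (A=0, B=1):
  1. fill(A) -> (A=4 B=1)
  2. pour(A -> B) -> (A=0 B=5)
  3. fill(A) -> (A=4 B=5)
  4. pour(A -> B) -> (A=0 B=9)
  5. fill(A) -> (A=4 B=9)
  6. pour(A -> B) -> (A=3 B=10)
  7. empty(B) -> (A=3 B=0)
Target reached → yes.

Answer: yes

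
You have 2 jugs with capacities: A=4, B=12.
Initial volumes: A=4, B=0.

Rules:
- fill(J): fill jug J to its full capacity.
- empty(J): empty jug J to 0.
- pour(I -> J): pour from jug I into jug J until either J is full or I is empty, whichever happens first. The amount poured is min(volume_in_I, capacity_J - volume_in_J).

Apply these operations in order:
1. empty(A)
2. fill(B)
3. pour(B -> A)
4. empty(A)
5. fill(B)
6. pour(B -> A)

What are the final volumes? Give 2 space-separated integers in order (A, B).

Step 1: empty(A) -> (A=0 B=0)
Step 2: fill(B) -> (A=0 B=12)
Step 3: pour(B -> A) -> (A=4 B=8)
Step 4: empty(A) -> (A=0 B=8)
Step 5: fill(B) -> (A=0 B=12)
Step 6: pour(B -> A) -> (A=4 B=8)

Answer: 4 8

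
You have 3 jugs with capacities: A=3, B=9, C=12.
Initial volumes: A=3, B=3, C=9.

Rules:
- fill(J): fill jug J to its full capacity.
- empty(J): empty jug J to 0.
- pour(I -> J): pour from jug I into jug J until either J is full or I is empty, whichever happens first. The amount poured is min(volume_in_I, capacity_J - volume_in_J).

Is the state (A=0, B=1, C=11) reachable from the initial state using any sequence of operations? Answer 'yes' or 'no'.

BFS explored all 40 reachable states.
Reachable set includes: (0,0,0), (0,0,3), (0,0,6), (0,0,9), (0,0,12), (0,3,0), (0,3,3), (0,3,6), (0,3,9), (0,3,12), (0,6,0), (0,6,3) ...
Target (A=0, B=1, C=11) not in reachable set → no.

Answer: no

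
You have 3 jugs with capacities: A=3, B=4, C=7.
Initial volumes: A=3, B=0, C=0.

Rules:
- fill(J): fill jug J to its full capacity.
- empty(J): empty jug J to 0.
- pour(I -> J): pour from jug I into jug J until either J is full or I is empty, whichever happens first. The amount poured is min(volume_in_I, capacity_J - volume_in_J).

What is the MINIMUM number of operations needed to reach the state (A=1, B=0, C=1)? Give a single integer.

BFS from (A=3, B=0, C=0). One shortest path:
  1. pour(A -> B) -> (A=0 B=3 C=0)
  2. fill(A) -> (A=3 B=3 C=0)
  3. pour(A -> B) -> (A=2 B=4 C=0)
  4. pour(B -> C) -> (A=2 B=0 C=4)
  5. pour(A -> B) -> (A=0 B=2 C=4)
  6. pour(C -> A) -> (A=3 B=2 C=1)
  7. pour(A -> B) -> (A=1 B=4 C=1)
  8. empty(B) -> (A=1 B=0 C=1)
Reached target in 8 moves.

Answer: 8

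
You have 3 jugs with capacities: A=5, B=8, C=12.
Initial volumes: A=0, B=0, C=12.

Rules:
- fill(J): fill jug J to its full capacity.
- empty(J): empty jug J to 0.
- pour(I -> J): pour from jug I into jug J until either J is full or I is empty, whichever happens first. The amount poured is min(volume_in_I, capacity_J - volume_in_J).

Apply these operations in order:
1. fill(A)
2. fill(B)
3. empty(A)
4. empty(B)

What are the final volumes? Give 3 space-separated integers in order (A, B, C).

Answer: 0 0 12

Derivation:
Step 1: fill(A) -> (A=5 B=0 C=12)
Step 2: fill(B) -> (A=5 B=8 C=12)
Step 3: empty(A) -> (A=0 B=8 C=12)
Step 4: empty(B) -> (A=0 B=0 C=12)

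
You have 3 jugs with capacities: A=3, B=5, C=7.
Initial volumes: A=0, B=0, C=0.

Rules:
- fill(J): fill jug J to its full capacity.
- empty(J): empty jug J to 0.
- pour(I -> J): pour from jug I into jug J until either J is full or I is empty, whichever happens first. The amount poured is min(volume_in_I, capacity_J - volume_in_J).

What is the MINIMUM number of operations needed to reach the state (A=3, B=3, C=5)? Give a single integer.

BFS from (A=0, B=0, C=0). One shortest path:
  1. fill(A) -> (A=3 B=0 C=0)
  2. fill(B) -> (A=3 B=5 C=0)
  3. pour(B -> C) -> (A=3 B=0 C=5)
  4. pour(A -> B) -> (A=0 B=3 C=5)
  5. fill(A) -> (A=3 B=3 C=5)
Reached target in 5 moves.

Answer: 5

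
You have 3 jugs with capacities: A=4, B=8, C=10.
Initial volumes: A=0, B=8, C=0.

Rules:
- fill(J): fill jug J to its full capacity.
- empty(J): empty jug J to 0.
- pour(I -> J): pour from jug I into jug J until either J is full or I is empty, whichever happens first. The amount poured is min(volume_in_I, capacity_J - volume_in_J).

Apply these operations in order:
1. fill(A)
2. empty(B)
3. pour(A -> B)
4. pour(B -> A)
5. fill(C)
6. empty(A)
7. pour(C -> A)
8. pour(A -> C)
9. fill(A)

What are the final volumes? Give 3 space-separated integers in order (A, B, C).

Step 1: fill(A) -> (A=4 B=8 C=0)
Step 2: empty(B) -> (A=4 B=0 C=0)
Step 3: pour(A -> B) -> (A=0 B=4 C=0)
Step 4: pour(B -> A) -> (A=4 B=0 C=0)
Step 5: fill(C) -> (A=4 B=0 C=10)
Step 6: empty(A) -> (A=0 B=0 C=10)
Step 7: pour(C -> A) -> (A=4 B=0 C=6)
Step 8: pour(A -> C) -> (A=0 B=0 C=10)
Step 9: fill(A) -> (A=4 B=0 C=10)

Answer: 4 0 10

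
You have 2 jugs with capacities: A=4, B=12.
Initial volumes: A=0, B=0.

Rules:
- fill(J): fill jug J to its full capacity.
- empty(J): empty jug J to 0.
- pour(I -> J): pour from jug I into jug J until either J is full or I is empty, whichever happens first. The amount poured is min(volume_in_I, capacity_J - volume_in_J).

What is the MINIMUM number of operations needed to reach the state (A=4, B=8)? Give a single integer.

BFS from (A=0, B=0). One shortest path:
  1. fill(B) -> (A=0 B=12)
  2. pour(B -> A) -> (A=4 B=8)
Reached target in 2 moves.

Answer: 2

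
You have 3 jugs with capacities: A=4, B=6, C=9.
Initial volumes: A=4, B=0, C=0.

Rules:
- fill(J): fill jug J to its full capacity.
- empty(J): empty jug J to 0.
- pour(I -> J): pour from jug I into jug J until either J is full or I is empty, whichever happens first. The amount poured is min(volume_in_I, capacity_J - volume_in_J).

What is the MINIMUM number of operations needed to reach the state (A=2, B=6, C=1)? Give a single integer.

BFS from (A=4, B=0, C=0). One shortest path:
  1. empty(A) -> (A=0 B=0 C=0)
  2. fill(C) -> (A=0 B=0 C=9)
  3. pour(C -> A) -> (A=4 B=0 C=5)
  4. pour(A -> B) -> (A=0 B=4 C=5)
  5. pour(C -> A) -> (A=4 B=4 C=1)
  6. pour(A -> B) -> (A=2 B=6 C=1)
Reached target in 6 moves.

Answer: 6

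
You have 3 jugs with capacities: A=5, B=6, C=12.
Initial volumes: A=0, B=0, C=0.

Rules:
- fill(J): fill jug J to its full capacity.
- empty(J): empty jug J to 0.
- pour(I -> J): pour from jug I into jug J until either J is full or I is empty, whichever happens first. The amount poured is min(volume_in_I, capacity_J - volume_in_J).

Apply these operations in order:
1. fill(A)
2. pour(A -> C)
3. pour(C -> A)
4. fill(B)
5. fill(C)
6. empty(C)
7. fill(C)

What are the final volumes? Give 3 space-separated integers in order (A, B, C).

Step 1: fill(A) -> (A=5 B=0 C=0)
Step 2: pour(A -> C) -> (A=0 B=0 C=5)
Step 3: pour(C -> A) -> (A=5 B=0 C=0)
Step 4: fill(B) -> (A=5 B=6 C=0)
Step 5: fill(C) -> (A=5 B=6 C=12)
Step 6: empty(C) -> (A=5 B=6 C=0)
Step 7: fill(C) -> (A=5 B=6 C=12)

Answer: 5 6 12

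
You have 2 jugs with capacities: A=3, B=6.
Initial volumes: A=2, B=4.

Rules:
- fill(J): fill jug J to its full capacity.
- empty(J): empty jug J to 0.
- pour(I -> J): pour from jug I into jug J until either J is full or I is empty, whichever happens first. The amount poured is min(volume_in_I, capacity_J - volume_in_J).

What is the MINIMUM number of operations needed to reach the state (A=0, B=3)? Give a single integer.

BFS from (A=2, B=4). One shortest path:
  1. pour(B -> A) -> (A=3 B=3)
  2. empty(A) -> (A=0 B=3)
Reached target in 2 moves.

Answer: 2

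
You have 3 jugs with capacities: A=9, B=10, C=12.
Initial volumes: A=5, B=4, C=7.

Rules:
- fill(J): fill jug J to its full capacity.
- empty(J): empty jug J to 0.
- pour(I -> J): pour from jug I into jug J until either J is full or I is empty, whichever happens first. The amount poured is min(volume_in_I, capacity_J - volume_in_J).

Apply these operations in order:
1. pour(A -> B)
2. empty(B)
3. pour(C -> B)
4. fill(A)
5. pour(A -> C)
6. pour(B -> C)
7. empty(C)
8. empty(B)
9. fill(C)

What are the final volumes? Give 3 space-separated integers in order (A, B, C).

Step 1: pour(A -> B) -> (A=0 B=9 C=7)
Step 2: empty(B) -> (A=0 B=0 C=7)
Step 3: pour(C -> B) -> (A=0 B=7 C=0)
Step 4: fill(A) -> (A=9 B=7 C=0)
Step 5: pour(A -> C) -> (A=0 B=7 C=9)
Step 6: pour(B -> C) -> (A=0 B=4 C=12)
Step 7: empty(C) -> (A=0 B=4 C=0)
Step 8: empty(B) -> (A=0 B=0 C=0)
Step 9: fill(C) -> (A=0 B=0 C=12)

Answer: 0 0 12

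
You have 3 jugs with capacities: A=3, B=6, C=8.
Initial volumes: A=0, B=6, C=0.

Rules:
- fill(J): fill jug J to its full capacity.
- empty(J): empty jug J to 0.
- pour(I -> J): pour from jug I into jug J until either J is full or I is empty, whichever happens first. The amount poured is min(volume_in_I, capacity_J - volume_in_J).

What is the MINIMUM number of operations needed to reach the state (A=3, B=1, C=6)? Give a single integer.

Answer: 8

Derivation:
BFS from (A=0, B=6, C=0). One shortest path:
  1. fill(A) -> (A=3 B=6 C=0)
  2. pour(B -> C) -> (A=3 B=0 C=6)
  3. fill(B) -> (A=3 B=6 C=6)
  4. pour(A -> C) -> (A=1 B=6 C=8)
  5. empty(C) -> (A=1 B=6 C=0)
  6. pour(B -> C) -> (A=1 B=0 C=6)
  7. pour(A -> B) -> (A=0 B=1 C=6)
  8. fill(A) -> (A=3 B=1 C=6)
Reached target in 8 moves.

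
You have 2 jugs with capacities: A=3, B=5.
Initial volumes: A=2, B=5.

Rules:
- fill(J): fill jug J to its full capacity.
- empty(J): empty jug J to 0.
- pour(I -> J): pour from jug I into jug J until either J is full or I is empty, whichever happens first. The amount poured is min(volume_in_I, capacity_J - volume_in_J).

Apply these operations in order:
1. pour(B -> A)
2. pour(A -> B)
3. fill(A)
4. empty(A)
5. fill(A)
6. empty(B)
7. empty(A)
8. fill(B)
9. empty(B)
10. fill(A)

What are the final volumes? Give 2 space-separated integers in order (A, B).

Answer: 3 0

Derivation:
Step 1: pour(B -> A) -> (A=3 B=4)
Step 2: pour(A -> B) -> (A=2 B=5)
Step 3: fill(A) -> (A=3 B=5)
Step 4: empty(A) -> (A=0 B=5)
Step 5: fill(A) -> (A=3 B=5)
Step 6: empty(B) -> (A=3 B=0)
Step 7: empty(A) -> (A=0 B=0)
Step 8: fill(B) -> (A=0 B=5)
Step 9: empty(B) -> (A=0 B=0)
Step 10: fill(A) -> (A=3 B=0)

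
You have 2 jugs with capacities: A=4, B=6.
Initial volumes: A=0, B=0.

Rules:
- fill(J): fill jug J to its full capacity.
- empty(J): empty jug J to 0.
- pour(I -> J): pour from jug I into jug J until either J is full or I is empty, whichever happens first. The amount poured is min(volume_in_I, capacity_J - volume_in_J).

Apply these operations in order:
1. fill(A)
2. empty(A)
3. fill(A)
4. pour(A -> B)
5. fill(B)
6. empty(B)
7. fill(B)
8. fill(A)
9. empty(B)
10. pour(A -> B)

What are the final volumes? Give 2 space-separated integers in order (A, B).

Step 1: fill(A) -> (A=4 B=0)
Step 2: empty(A) -> (A=0 B=0)
Step 3: fill(A) -> (A=4 B=0)
Step 4: pour(A -> B) -> (A=0 B=4)
Step 5: fill(B) -> (A=0 B=6)
Step 6: empty(B) -> (A=0 B=0)
Step 7: fill(B) -> (A=0 B=6)
Step 8: fill(A) -> (A=4 B=6)
Step 9: empty(B) -> (A=4 B=0)
Step 10: pour(A -> B) -> (A=0 B=4)

Answer: 0 4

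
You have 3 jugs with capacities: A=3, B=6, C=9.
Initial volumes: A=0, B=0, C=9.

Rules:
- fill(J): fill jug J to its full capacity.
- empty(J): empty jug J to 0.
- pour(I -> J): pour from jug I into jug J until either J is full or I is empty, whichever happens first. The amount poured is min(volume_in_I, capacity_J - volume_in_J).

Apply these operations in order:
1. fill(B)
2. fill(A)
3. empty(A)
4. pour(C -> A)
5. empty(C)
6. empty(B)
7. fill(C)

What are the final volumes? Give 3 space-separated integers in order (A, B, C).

Step 1: fill(B) -> (A=0 B=6 C=9)
Step 2: fill(A) -> (A=3 B=6 C=9)
Step 3: empty(A) -> (A=0 B=6 C=9)
Step 4: pour(C -> A) -> (A=3 B=6 C=6)
Step 5: empty(C) -> (A=3 B=6 C=0)
Step 6: empty(B) -> (A=3 B=0 C=0)
Step 7: fill(C) -> (A=3 B=0 C=9)

Answer: 3 0 9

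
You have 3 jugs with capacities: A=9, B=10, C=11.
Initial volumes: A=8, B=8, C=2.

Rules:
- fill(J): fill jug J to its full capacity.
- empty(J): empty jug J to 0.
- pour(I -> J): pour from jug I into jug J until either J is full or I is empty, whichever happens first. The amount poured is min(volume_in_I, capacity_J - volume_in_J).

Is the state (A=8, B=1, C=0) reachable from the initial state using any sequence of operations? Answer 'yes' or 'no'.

Answer: yes

Derivation:
BFS from (A=8, B=8, C=2):
  1. fill(B) -> (A=8 B=10 C=2)
  2. pour(B -> C) -> (A=8 B=1 C=11)
  3. empty(C) -> (A=8 B=1 C=0)
Target reached → yes.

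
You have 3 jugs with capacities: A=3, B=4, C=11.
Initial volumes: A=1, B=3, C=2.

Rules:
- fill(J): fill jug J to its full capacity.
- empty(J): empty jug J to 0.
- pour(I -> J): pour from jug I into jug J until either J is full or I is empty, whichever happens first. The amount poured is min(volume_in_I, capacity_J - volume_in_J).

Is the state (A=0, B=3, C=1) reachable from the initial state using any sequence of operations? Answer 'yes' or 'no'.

Answer: yes

Derivation:
BFS from (A=1, B=3, C=2):
  1. empty(C) -> (A=1 B=3 C=0)
  2. pour(A -> C) -> (A=0 B=3 C=1)
Target reached → yes.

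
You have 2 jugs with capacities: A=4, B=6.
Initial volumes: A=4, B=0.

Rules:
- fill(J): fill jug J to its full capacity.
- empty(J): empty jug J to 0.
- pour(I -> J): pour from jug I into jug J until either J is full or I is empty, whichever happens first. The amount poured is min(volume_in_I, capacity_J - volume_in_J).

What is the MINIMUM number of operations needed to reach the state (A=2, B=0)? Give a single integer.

BFS from (A=4, B=0). One shortest path:
  1. pour(A -> B) -> (A=0 B=4)
  2. fill(A) -> (A=4 B=4)
  3. pour(A -> B) -> (A=2 B=6)
  4. empty(B) -> (A=2 B=0)
Reached target in 4 moves.

Answer: 4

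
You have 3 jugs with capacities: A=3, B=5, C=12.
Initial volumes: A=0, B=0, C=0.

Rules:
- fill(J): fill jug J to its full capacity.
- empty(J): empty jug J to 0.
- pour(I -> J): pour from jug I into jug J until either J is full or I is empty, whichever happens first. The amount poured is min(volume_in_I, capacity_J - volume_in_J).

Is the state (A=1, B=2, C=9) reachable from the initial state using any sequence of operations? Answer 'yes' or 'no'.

BFS explored all 224 reachable states.
Reachable set includes: (0,0,0), (0,0,1), (0,0,2), (0,0,3), (0,0,4), (0,0,5), (0,0,6), (0,0,7), (0,0,8), (0,0,9), (0,0,10), (0,0,11) ...
Target (A=1, B=2, C=9) not in reachable set → no.

Answer: no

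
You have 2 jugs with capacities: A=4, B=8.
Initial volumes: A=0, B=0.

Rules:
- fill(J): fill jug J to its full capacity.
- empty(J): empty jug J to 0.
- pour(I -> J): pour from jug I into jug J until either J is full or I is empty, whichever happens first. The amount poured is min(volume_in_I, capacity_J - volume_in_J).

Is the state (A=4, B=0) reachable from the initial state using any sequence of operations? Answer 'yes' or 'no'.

Answer: yes

Derivation:
BFS from (A=0, B=0):
  1. fill(A) -> (A=4 B=0)
Target reached → yes.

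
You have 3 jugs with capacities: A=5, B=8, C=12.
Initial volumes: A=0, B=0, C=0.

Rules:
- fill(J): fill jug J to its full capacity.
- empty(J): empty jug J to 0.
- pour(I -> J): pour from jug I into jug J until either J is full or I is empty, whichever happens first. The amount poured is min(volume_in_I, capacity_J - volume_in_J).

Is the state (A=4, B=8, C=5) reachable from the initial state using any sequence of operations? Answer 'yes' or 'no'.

Answer: yes

Derivation:
BFS from (A=0, B=0, C=0):
  1. fill(C) -> (A=0 B=0 C=12)
  2. pour(C -> A) -> (A=5 B=0 C=7)
  3. pour(C -> B) -> (A=5 B=7 C=0)
  4. pour(A -> C) -> (A=0 B=7 C=5)
  5. fill(A) -> (A=5 B=7 C=5)
  6. pour(A -> B) -> (A=4 B=8 C=5)
Target reached → yes.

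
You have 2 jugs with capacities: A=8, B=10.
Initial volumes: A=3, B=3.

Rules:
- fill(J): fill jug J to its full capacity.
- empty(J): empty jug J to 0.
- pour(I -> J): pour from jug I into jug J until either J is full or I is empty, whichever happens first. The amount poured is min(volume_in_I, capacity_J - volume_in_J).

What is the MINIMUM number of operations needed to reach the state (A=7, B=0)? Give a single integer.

Answer: 8

Derivation:
BFS from (A=3, B=3). One shortest path:
  1. fill(B) -> (A=3 B=10)
  2. pour(B -> A) -> (A=8 B=5)
  3. empty(A) -> (A=0 B=5)
  4. pour(B -> A) -> (A=5 B=0)
  5. fill(B) -> (A=5 B=10)
  6. pour(B -> A) -> (A=8 B=7)
  7. empty(A) -> (A=0 B=7)
  8. pour(B -> A) -> (A=7 B=0)
Reached target in 8 moves.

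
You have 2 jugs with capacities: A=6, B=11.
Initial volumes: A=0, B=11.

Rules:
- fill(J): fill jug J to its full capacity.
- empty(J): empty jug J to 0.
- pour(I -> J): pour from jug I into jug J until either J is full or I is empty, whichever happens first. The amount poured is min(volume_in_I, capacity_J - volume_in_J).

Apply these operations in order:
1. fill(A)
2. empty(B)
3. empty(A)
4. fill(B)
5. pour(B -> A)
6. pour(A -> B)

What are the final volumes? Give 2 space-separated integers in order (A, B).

Step 1: fill(A) -> (A=6 B=11)
Step 2: empty(B) -> (A=6 B=0)
Step 3: empty(A) -> (A=0 B=0)
Step 4: fill(B) -> (A=0 B=11)
Step 5: pour(B -> A) -> (A=6 B=5)
Step 6: pour(A -> B) -> (A=0 B=11)

Answer: 0 11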